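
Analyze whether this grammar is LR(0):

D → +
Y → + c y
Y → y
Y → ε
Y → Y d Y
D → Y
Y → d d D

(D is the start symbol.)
No. Shift-reduce conflict between [Y → .] and [D → . +]

A grammar is LR(0) if no state in the canonical LR(0) collection has:
  - both a shift item (dot before a terminal) and a complete item (shift-reduce conflict), or
  - two or more complete items (reduce-reduce conflict; the accept item [D' → D .] counts as a complete item here).

Augment with D' → D and build the canonical LR(0) collection (I0 = CLOSURE({[D' → . D]}), then GOTO on every symbol after a dot until no new states appear). It has 13 states:
  I0: { [D → . +], [D → . Y], [D' → . D], [Y → . + c y], [Y → . Y d Y], [Y → . d d D], [Y → . y], [Y → .] }  — shift, reduce
  I1: { [D → + .], [Y → + . c y] }  — shift, reduce
  I2: { [D' → D .] }  — accept
  I3: { [D → Y .], [Y → Y . d Y] }  — shift, reduce
  I4: { [Y → d . d D] }  — shift
  I5: { [Y → y .] }  — reduce
  I6: { [D → . +], [D → . Y], [Y → . + c y], [Y → . Y d Y], [Y → . d d D], [Y → . y], [Y → .], [Y → d d . D] }  — shift, reduce
  I7: { [Y → d d D .] }  — reduce
  I8: { [Y → . + c y], [Y → . Y d Y], [Y → . d d D], [Y → . y], [Y → .], [Y → Y d . Y] }  — shift, reduce
  I9: { [Y → + . c y] }  — shift
  I10: { [Y → Y . d Y], [Y → Y d Y .] }  — shift, reduce
  I11: { [Y → + c . y] }  — shift
  I12: { [Y → + c y .] }  — reduce

Conflict in state I0:
  Shift-reduce conflict between [Y → .] and [D → . +]
So the grammar is NOT LR(0).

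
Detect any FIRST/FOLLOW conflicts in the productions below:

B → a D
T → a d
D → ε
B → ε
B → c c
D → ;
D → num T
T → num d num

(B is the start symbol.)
Nullable non-terminals: B, D.

B: nullable alternative(s) B → ε; FOLLOW(B) = { $ }
  B → a D: FIRST \ {ε} = { 'a' } — disjoint from FOLLOW(B)
  B → ε: FIRST \ {ε} = { } — this is the only nullable alternative, skip
  B → c c: FIRST \ {ε} = { 'c' } — disjoint from FOLLOW(B)

D: nullable alternative(s) D → ε; FOLLOW(D) = { $ }
  D → ε: FIRST \ {ε} = { } — this is the only nullable alternative, skip
  D → ;: FIRST \ {ε} = { ';' } — disjoint from FOLLOW(D)
  D → num T: FIRST \ {ε} = { 'num' } — disjoint from FOLLOW(D)

T has no nullable alternative, so no FIRST/FOLLOW check is needed there.

No FIRST/FOLLOW conflicts found.

Answer: No FIRST/FOLLOW conflicts.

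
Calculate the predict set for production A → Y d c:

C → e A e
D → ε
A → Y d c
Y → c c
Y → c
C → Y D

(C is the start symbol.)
{ 'c' }

PREDICT(A → Y d c) = (FIRST(RHS) \ {ε}) ∪ (FOLLOW(A) if ε ∈ FIRST(RHS), i.e. RHS ⇒* ε)
FIRST(Y) = { 'c' }
FIRST(Y d c) = { 'c' }
ε ∉ FIRST(Y d c), so FOLLOW(A) is not added.
PREDICT(A → Y d c) = { 'c' }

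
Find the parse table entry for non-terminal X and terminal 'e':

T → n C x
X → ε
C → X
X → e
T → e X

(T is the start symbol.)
X → e

To find M[X, 'e'], we find productions for X where 'e' is in the predict set (PREDICT(N → α) = (FIRST(α) \ {ε}) ∪ (FOLLOW(N) if α ⇒* ε)).

Relevant sets:
  FOLLOW(X) = { $, 'x' }

X → ε: PREDICT = { $, 'x' }
X → e: PREDICT = { 'e' }
  'e' is in predict set, so this production goes in M[X, 'e']

M[X, 'e'] = X → e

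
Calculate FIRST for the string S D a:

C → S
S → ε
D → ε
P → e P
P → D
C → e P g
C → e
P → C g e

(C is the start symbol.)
{ 'a' }

FIRST sets of the non-terminals involved (from the grammar, by fixed-point iteration):
  FIRST(S) = { ε }
  FIRST(D) = { ε }

To compute FIRST(S D a), process the symbols left to right:
Symbol S is a non-terminal. Add FIRST(S) \ {ε} = { }
S is nullable (ε ∈ FIRST(S)), continue to the next symbol.
Symbol D is a non-terminal. Add FIRST(D) \ {ε} = { }
D is nullable (ε ∈ FIRST(D)), continue to the next symbol.
Symbol a is a terminal. Add 'a' and stop.
FIRST(S D a) = { 'a' }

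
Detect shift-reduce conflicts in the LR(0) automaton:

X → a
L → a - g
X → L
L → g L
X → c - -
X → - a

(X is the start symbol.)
Yes — I4: [X → a .] vs [L → a . - g]

A shift-reduce conflict occurs when an LR(0) state has both:
  - a complete (reduce) item [A → α .] (dot at the end), and
  - a shift item [B → β . c γ] (dot before a terminal).

Augment with X' → X and build the canonical LR(0) collection (I0 = CLOSURE({[X' → . X]}), then GOTO on every symbol after a dot until no new states appear). It has 14 states:
  I0: { [L → . a - g], [L → . g L], [X → . - a], [X → . L], [X → . a], [X → . c - -], [X' → . X] }  — shift
  I1: { [X → - . a] }  — shift
  I2: { [X → L .] }  — reduce
  I3: { [X' → X .] }  — accept
  I4: { [L → a . - g], [X → a .] }  — shift, reduce
  I5: { [X → c . - -] }  — shift
  I6: { [L → . a - g], [L → . g L], [L → g . L] }  — shift
  I7: { [L → g L .] }  — reduce
  I8: { [L → a . - g] }  — shift
  I9: { [L → a - . g] }  — shift
  I10: { [L → a - g .] }  — reduce
  I11: { [X → c - . -] }  — shift
  I12: { [X → c - - .] }  — reduce
  I13: { [X → - a .] }  — reduce

I4 contains reduce item [X → a .] and shift item [L → a . - g] — shift-reduce conflict.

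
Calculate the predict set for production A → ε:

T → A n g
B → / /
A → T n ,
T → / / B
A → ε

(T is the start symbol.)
{ 'n' }

PREDICT(A → ε) = (FIRST(RHS) \ {ε}) ∪ (FOLLOW(A) if ε ∈ FIRST(RHS), i.e. RHS ⇒* ε)
The right-hand side is ε (FIRST(ε) = { ε }), so the predict set is FOLLOW(A) = { 'n' }
PREDICT(A → ε) = { 'n' }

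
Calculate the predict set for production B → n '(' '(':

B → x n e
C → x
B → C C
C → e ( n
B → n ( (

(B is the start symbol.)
{ 'n' }

PREDICT(B → n '(' '(') = (FIRST(RHS) \ {ε}) ∪ (FOLLOW(B) if ε ∈ FIRST(RHS), i.e. RHS ⇒* ε)
FIRST(n '(' '(') = { 'n' }
ε ∉ FIRST(n '(' '('), so FOLLOW(B) is not added.
PREDICT(B → n '(' '(') = { 'n' }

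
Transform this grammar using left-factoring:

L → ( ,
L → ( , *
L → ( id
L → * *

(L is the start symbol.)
L → ( L'
L' → , L''
L'' → ε
L'' → *
L' → id
L → * *

Left-factoring transforms A → αβ₁ | αβ₂ into A → αA' and A' → β₁ | β₂
(α is the longest common prefix among the alternatives). Repeat until
no nonterminal has two alternatives with a common prefix.

Round 1: L has alternatives sharing prefix '('. Introduce L': L → ( L'
  Add: L' → ,
  Add: L' → , *
  Add: L' → id

Round 2: L' has alternatives sharing prefix ','. Introduce L'': L' → , L''
  Add: L'' → ε
  Add: L'' → *

No remaining common prefixes — done.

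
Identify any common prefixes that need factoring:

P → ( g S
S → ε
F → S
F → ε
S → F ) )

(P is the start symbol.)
Left-factoring is needed when two productions for the same non-terminal
share a common prefix on the right-hand side.

Productions for S:
  S → ε
  S → F ) )
Productions for F:
  F → S
  F → ε

No common prefixes found.

Answer: No, left-factoring is not needed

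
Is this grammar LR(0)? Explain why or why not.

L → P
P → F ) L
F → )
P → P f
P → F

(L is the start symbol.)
No. Shift-reduce conflict between [P → F .] and [P → F . ) L]

A grammar is LR(0) if no state in the canonical LR(0) collection has:
  - both a shift item (dot before a terminal) and a complete item (shift-reduce conflict), or
  - two or more complete items (reduce-reduce conflict; the accept item [L' → L .] counts as a complete item here).

Augment with L' → L and build the canonical LR(0) collection (I0 = CLOSURE({[L' → . L]}), then GOTO on every symbol after a dot until no new states appear). It has 8 states:
  I0: { [F → . )], [L → . P], [L' → . L], [P → . F ) L], [P → . F], [P → . P f] }  — shift
  I1: { [F → ) .] }  — reduce
  I2: { [P → F . ) L], [P → F .] }  — shift, reduce
  I3: { [L' → L .] }  — accept
  I4: { [L → P .], [P → P . f] }  — shift, reduce
  I5: { [P → P f .] }  — reduce
  I6: { [F → . )], [L → . P], [P → . F ) L], [P → . F], [P → . P f], [P → F ) . L] }  — shift
  I7: { [P → F ) L .] }  — reduce

Conflict in state I2:
  Shift-reduce conflict between [P → F .] and [P → F . ) L]
So the grammar is NOT LR(0).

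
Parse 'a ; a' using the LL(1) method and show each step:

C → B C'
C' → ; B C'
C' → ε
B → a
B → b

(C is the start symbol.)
LL(1) parsing maintains a stack (initially the start symbol over $) and the input. At each step: if the stack top is a terminal, match it against the current input token; if it is a non-terminal N, replace it with the RHS of M[N, lookahead] (the unique production whose predict set contains the lookahead).

Stack is shown with the top on the left.

Stack     Input    Action
-------------------------
C $       a ; a $  output C → B C'
B C' $    a ; a $  output B → a
a C' $    a ; a $  match 'a'
C' $      ; a $    output C' → ; B C'
; B C' $  ; a $    match ';'
B C' $    a $      output B → a
a C' $    a $      match 'a'
C' $      $        output C' → ε
$         $        accept

The string is accepted.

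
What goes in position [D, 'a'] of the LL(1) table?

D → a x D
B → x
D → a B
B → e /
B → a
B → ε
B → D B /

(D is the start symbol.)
To find M[D, 'a'], we find productions for D where 'a' is in the predict set (PREDICT(N → α) = (FIRST(α) \ {ε}) ∪ (FOLLOW(N) if α ⇒* ε)).

D → a x D: PREDICT = { 'a' }
  'a' is in predict set, so this production goes in M[D, 'a']
D → a B: PREDICT = { 'a' }
  'a' is in predict set, so this production goes in M[D, 'a']

M[D, 'a'] = D → a x D, D → a B  (a multiply-defined cell — the grammar is not LL(1))

Answer: D → a x D, D → a B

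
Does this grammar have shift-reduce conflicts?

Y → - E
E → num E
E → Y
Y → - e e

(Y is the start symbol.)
Augment with Y' → Y and build the canonical LR(0) collection (I0 = CLOSURE({[Y' → . Y]}), then GOTO on every symbol after a dot until no new states appear). It has 9 states:
  I0: { [Y → . - E], [Y → . - e e], [Y' → . Y] }  — shift
  I1: { [E → . Y], [E → . num E], [Y → - . E], [Y → - . e e], [Y → . - E], [Y → . - e e] }  — shift
  I2: { [Y' → Y .] }  — accept
  I3: { [Y → - E .] }  — reduce
  I4: { [E → Y .] }  — reduce
  I5: { [Y → - e . e] }  — shift
  I6: { [E → . Y], [E → . num E], [E → num . E], [Y → . - E], [Y → . - e e] }  — shift
  I7: { [E → num E .] }  — reduce
  I8: { [Y → - e e .] }  — reduce

No state contains both a complete item and a shift item.

Answer: No shift-reduce conflicts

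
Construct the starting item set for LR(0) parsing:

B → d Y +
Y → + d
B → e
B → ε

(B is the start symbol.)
First, augment the grammar with B' → B
I₀ = CLOSURE({ [B' → . B] }):
  [B' → . B] has the dot before B: add [B → . d Y +], [B → . e], [B → .]
No further items can be added.

I₀ = { [B → . d Y +], [B → . e], [B → .], [B' → . B] }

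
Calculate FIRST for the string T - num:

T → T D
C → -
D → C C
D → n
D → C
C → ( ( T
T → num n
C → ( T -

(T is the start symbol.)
FIRST sets of the non-terminals involved (from the grammar, by fixed-point iteration):
  FIRST(T) = { 'num' }

To compute FIRST(T - num), process the symbols left to right:
Symbol T is a non-terminal. Add FIRST(T) \ {ε} = { 'num' }
T is not nullable (ε ∉ FIRST(T)), so stop here.
FIRST(T - num) = { 'num' }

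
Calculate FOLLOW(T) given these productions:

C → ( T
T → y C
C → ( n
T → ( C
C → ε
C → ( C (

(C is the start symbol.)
{ $, '(' }

To compute FOLLOW(T), find every occurrence of T on a right-hand side N → α T β: add FIRST(β) \ {ε}, and if β is empty or nullable also add FOLLOW(N). Iterate to a fixed point.

In C → ( T: T is at the end, add FOLLOW(C)

The FOLLOW sets referred to above (computed the same way, to a fixed point):
  FOLLOW(C) = { $, '(' }

Taking the union: FOLLOW(T) = { $, '(' }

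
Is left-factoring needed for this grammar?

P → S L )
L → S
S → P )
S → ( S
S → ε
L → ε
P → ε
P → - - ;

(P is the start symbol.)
No, left-factoring is not needed

Left-factoring is needed when two productions for the same non-terminal
share a common prefix on the right-hand side.

Productions for P:
  P → S L )
  P → ε
  P → - - ;
Productions for L:
  L → S
  L → ε
Productions for S:
  S → P )
  S → ( S
  S → ε

No common prefixes found.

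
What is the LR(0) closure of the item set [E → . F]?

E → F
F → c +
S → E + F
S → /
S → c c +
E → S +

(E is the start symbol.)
To compute CLOSURE, for each item [A → α.Bβ] where B is a non-terminal, add [B → .γ] for all productions B → γ; repeat for the newly added items until nothing changes.

Start with: [E → . F]
  [E → . F] has the dot before F: add [F → . c +]
No further items can be added.

CLOSURE = { [E → . F], [F → . c +] }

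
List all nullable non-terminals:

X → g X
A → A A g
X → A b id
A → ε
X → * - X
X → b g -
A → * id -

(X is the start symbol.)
A non-terminal is nullable if it can derive ε (the empty string): either it has an ε-production, or it has a production whose right-hand side consists entirely of nullable non-terminals.

ε-productions: A → ε
So A is immediately nullable.
No further non-terminal can be added: every production for the remaining non-terminals contains a terminal or a non-nullable non-terminal.
Nullable = { 'A' }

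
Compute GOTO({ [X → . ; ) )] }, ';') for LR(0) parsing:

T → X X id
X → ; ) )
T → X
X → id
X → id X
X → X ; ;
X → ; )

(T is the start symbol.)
{ [X → ; . ) )] }

GOTO(I, ';') = CLOSURE({ [A → αX.β] : [A → α.Xβ] ∈ I, X = ';' })

Items with dot before ';', with the dot advanced:
  [X → . ; ) )] → [X → ; . ) )]
Closure adds nothing (no advanced item has the dot before a non-terminal).

GOTO = { [X → ; . ) )] }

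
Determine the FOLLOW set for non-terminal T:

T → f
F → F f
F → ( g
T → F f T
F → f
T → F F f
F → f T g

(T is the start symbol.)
{ $, 'g' }

T is the start symbol, so $ ∈ FOLLOW(T).
In T → F f T: T is at the end; this adds FOLLOW(T) to itself — nothing new
In F → f T g: T is followed by g, add FIRST(g) \ {ε} = { 'g' }

Taking the union: FOLLOW(T) = { $, 'g' }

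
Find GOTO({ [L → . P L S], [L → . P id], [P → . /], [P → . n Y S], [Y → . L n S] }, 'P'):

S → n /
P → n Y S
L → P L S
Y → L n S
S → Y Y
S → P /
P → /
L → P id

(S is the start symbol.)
{ [L → . P L S], [L → . P id], [L → P . L S], [L → P . id], [P → . /], [P → . n Y S] }

GOTO(I, 'P') = CLOSURE({ [A → αX.β] : [A → α.Xβ] ∈ I, X = 'P' })

Items with dot before 'P', with the dot advanced:
  [L → . P L S] → [L → P . L S]
  [L → . P id] → [L → P . id]
Closure of the advanced items:
  [L → P . L S] has the dot before L: add [L → . P L S], [L → . P id]
  [L → . P L S] has the dot before P: add [P → . n Y S], [P → . /]

GOTO = { [L → . P L S], [L → . P id], [L → P . L S], [L → P . id], [P → . /], [P → . n Y S] }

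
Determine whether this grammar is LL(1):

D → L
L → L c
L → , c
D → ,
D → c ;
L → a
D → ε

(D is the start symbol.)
A grammar is LL(1) if for each non-terminal N with multiple productions, the predict sets of those productions are pairwise disjoint, where PREDICT(N → α) = (FIRST(α) \ {ε}) ∪ (FOLLOW(N) if α ⇒* ε).

Relevant sets:
  FIRST(L) = { ',', 'a' }
  FOLLOW(D) = { $ }

For D:
  PREDICT(D → L) = { ',', 'a' }
  PREDICT(D → ',') = { ',' }
  PREDICT(D → c ';') = { 'c' }
  PREDICT(D → ε) = { $ }
For L:
  PREDICT(L → L c) = { ',', 'a' }
  PREDICT(L → ',' c) = { ',' }
  PREDICT(L → a) = { 'a' }

Conflict found: Predict set conflict for D: { ',' }
The grammar is NOT LL(1).

Answer: No. Predict set conflict for D: { ',' }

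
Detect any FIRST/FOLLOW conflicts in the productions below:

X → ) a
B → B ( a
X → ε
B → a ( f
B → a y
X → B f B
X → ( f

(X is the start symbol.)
No FIRST/FOLLOW conflicts.

A FIRST/FOLLOW conflict occurs when a non-terminal N has a nullable alternative N → β (β ⇒* ε) and another alternative N → α with FIRST(α) ∩ FOLLOW(N) ≠ ∅: on such a lookahead the parser cannot decide between expanding α and letting N vanish via β.

Nullable non-terminals: X.
FIRST sets used below: FIRST(B) = { 'a' }

X: nullable alternative(s) X → ε; FOLLOW(X) = { $ }
  X → ) a: FIRST \ {ε} = { ')' } — disjoint from FOLLOW(X)
  X → ε: FIRST \ {ε} = { } — this is the only nullable alternative, skip
  X → B f B: FIRST \ {ε} = { 'a' } — disjoint from FOLLOW(X)
  X → ( f: FIRST \ {ε} = { '(' } — disjoint from FOLLOW(X)

B has no nullable alternative, so no FIRST/FOLLOW check is needed there.

No FIRST/FOLLOW conflicts found.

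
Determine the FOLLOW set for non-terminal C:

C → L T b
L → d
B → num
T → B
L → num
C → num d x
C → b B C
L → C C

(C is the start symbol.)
To compute FOLLOW(C), find every occurrence of C on a right-hand side N → α C β: add FIRST(β) \ {ε}, and if β is empty or nullable also add FOLLOW(N). Iterate to a fixed point.

C is the start symbol, so $ ∈ FOLLOW(C).
In C → b B C: C is at the end; this adds FOLLOW(C) to itself — nothing new
In L → C C: C is followed by C, add FIRST(C) \ {ε} = { 'b', 'd', 'num' }
In L → C C: C is at the end, add FOLLOW(L)

The FOLLOW sets referred to above (computed the same way, to a fixed point):
  FOLLOW(L) = { 'num' }

Taking the union: FOLLOW(C) = { $, 'b', 'd', 'num' }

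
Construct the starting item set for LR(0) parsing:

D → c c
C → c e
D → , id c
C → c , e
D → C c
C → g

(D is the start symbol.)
{ [C → . c , e], [C → . c e], [C → . g], [D → . , id c], [D → . C c], [D → . c c], [D' → . D] }

First, augment the grammar with D' → D
I₀ = CLOSURE({ [D' → . D] }):
  [D' → . D] has the dot before D: add [D → . c c], [D → . , id c], [D → . C c]
  [D → . C c] has the dot before C: add [C → . c e], [C → . c , e], [C → . g]
No further items can be added.

I₀ = { [C → . c , e], [C → . c e], [C → . g], [D → . , id c], [D → . C c], [D → . c c], [D' → . D] }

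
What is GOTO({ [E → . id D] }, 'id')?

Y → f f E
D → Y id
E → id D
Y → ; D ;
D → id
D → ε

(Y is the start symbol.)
GOTO(I, 'id') = CLOSURE({ [A → αX.β] : [A → α.Xβ] ∈ I, X = 'id' })

Items with dot before 'id', with the dot advanced:
  [E → . id D] → [E → id . D]
Closure of the advanced items:
  [E → id . D] has the dot before D: add [D → . Y id], [D → . id], [D → .]
  [D → . Y id] has the dot before Y: add [Y → . f f E], [Y → . ; D ;]

GOTO = { [D → . Y id], [D → . id], [D → .], [E → id . D], [Y → . ; D ;], [Y → . f f E] }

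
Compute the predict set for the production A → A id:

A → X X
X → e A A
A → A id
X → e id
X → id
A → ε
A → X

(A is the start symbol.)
PREDICT(A → A id) = (FIRST(RHS) \ {ε}) ∪ (FOLLOW(A) if ε ∈ FIRST(RHS), i.e. RHS ⇒* ε)
FIRST(A) = { 'e', 'id', ε }
FIRST(A id) = { 'e', 'id' }
ε ∉ FIRST(A id), so FOLLOW(A) is not added.
PREDICT(A → A id) = { 'e', 'id' }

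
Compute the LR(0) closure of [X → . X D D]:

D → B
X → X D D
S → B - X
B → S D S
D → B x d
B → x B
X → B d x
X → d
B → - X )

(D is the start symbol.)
{ [B → . - X )], [B → . S D S], [B → . x B], [S → . B - X], [X → . B d x], [X → . X D D], [X → . d] }

To compute CLOSURE, for each item [A → α.Bβ] where B is a non-terminal, add [B → .γ] for all productions B → γ; repeat for the newly added items until nothing changes.

Start with: [X → . X D D]
  [X → . X D D] has the dot before X: add [X → . B d x], [X → . d]
  [X → . B d x] has the dot before B: add [B → . S D S], [B → . x B], [B → . - X )]
  [B → . S D S] has the dot before S: add [S → . B - X]
No further items can be added.

CLOSURE = { [B → . - X )], [B → . S D S], [B → . x B], [S → . B - X], [X → . B d x], [X → . X D D], [X → . d] }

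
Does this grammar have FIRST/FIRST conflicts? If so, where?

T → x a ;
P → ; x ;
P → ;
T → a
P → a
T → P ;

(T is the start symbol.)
Yes. T → a / T → P ';' on { 'a' }; P → ';' x ';' / P → ';' on { ';' }

A FIRST/FIRST conflict occurs when two productions N → α and N → β for the same non-terminal have FIRST(α) ∩ FIRST(β) ≠ ∅ (with ε ∈ FIRST of a nullable right-hand side, so two nullable alternatives also conflict).

FIRST sets of the non-terminals at (or reachable through a nullable prefix from) the front of some alternative:
  FIRST(P) = { ';', 'a' }

Productions for T:
  T → x a ;: FIRST = { 'x' }
  T → a: FIRST = { 'a' }
  T → P ;: FIRST = { ';', 'a' }
Productions for P:
  P → ; x ;: FIRST = { ';' }
  P → ;: FIRST = { ';' }
  P → a: FIRST = { 'a' }

Conflict for T: T → a and T → P ;
  Overlap: { 'a' }
Conflict for P: P → ; x ; and P → ;
  Overlap: { ';' }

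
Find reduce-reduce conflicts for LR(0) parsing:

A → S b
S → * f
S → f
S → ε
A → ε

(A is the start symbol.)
Yes — I0: [A → .] vs [S → .]

Augment with A' → A and build the canonical LR(0) collection (I0 = CLOSURE({[A' → . A]}), then GOTO on every symbol after a dot until no new states appear). It has 7 states:
  I0: { [A → . S b], [A → .], [A' → . A], [S → . * f], [S → . f], [S → .] }  — shift, 2 reduces
  I1: { [S → * . f] }  — shift
  I2: { [A' → A .] }  — accept
  I3: { [A → S . b] }  — shift
  I4: { [S → f .] }  — reduce
  I5: { [A → S b .] }  — reduce
  I6: { [S → * f .] }  — reduce

I0 contains complete items [A → .], [S → .] — reduce-reduce conflict.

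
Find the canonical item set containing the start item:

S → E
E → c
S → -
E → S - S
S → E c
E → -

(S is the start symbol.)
{ [E → . -], [E → . S - S], [E → . c], [S → . -], [S → . E c], [S → . E], [S' → . S] }

First, augment the grammar with S' → S
I₀ = CLOSURE({ [S' → . S] }):
  [S' → . S] has the dot before S: add [S → . E], [S → . -], [S → . E c]
  [S → . E] has the dot before E: add [E → . c], [E → . S - S], [E → . -]
No further items can be added.

I₀ = { [E → . -], [E → . S - S], [E → . c], [S → . -], [S → . E c], [S → . E], [S' → . S] }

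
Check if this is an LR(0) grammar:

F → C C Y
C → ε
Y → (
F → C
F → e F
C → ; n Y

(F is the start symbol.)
No. Shift-reduce conflict between [C → .] and [C → . ; n Y]

A grammar is LR(0) if no state in the canonical LR(0) collection has:
  - both a shift item (dot before a terminal) and a complete item (shift-reduce conflict), or
  - two or more complete items (reduce-reduce conflict; the accept item [F' → F .] counts as a complete item here).

Augment with F' → F and build the canonical LR(0) collection (I0 = CLOSURE({[F' → . F]}), then GOTO on every symbol after a dot until no new states appear). It has 11 states:
  I0: { [C → . ; n Y], [C → .], [F → . C C Y], [F → . C], [F → . e F], [F' → . F] }  — shift, reduce
  I1: { [C → ; . n Y] }  — shift
  I2: { [C → . ; n Y], [C → .], [F → C . C Y], [F → C .] }  — shift, 2 reduces
  I3: { [F' → F .] }  — accept
  I4: { [C → . ; n Y], [C → .], [F → . C C Y], [F → . C], [F → . e F], [F → e . F] }  — shift, reduce
  I5: { [F → e F .] }  — reduce
  I6: { [F → C C . Y], [Y → . (] }  — shift
  I7: { [Y → ( .] }  — reduce
  I8: { [F → C C Y .] }  — reduce
  I9: { [C → ; n . Y], [Y → . (] }  — shift
  I10: { [C → ; n Y .] }  — reduce

Conflict in state I0:
  Shift-reduce conflict between [C → .] and [C → . ; n Y]
So the grammar is NOT LR(0).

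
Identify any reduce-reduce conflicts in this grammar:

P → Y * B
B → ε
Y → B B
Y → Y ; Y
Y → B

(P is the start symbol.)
Augment with P' → P and build the canonical LR(0) collection (I0 = CLOSURE({[P' → . P]}), then GOTO on every symbol after a dot until no new states appear). It has 9 states:
  I0: { [B → .], [P → . Y * B], [P' → . P], [Y → . B B], [Y → . B], [Y → . Y ; Y] }  — reduce
  I1: { [B → .], [Y → B . B], [Y → B .] }  — 2 reduces
  I2: { [P' → P .] }  — accept
  I3: { [P → Y . * B], [Y → Y . ; Y] }  — shift
  I4: { [B → .], [P → Y * . B] }  — reduce
  I5: { [B → .], [Y → . B B], [Y → . B], [Y → . Y ; Y], [Y → Y ; . Y] }  — reduce
  I6: { [Y → Y . ; Y], [Y → Y ; Y .] }  — shift, reduce
  I7: { [P → Y * B .] }  — reduce
  I8: { [Y → B B .] }  — reduce

I1 contains complete items [B → .], [Y → B .] — reduce-reduce conflict.

Answer: Yes — I1: [B → .] vs [Y → B .]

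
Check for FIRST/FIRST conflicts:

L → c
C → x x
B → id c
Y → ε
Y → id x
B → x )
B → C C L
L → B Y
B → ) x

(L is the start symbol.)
FIRST sets of the non-terminals at (or reachable through a nullable prefix from) the front of some alternative:
  FIRST(B) = { ')', 'id', 'x' }
  FIRST(C) = { 'x' }

Productions for L:
  L → c: FIRST = { 'c' }
  L → B Y: FIRST = { ')', 'id', 'x' }
Productions for B:
  B → id c: FIRST = { 'id' }
  B → x ): FIRST = { 'x' }
  B → C C L: FIRST = { 'x' }
  B → ) x: FIRST = { ')' }
Productions for Y:
  Y → ε: FIRST = { ε }
  Y → id x: FIRST = { 'id' }
C has only one production, so no FIRST/FIRST conflict is possible there.

Conflict for B: B → x ) and B → C C L
  Overlap: { 'x' }

Answer: Yes. B → x ')' / B → C C L on { 'x' }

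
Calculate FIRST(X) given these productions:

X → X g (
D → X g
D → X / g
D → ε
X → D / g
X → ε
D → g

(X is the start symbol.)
{ '/', 'g', ε }

To compute FIRST(X), examine every production with X on the left-hand side, reading each right-hand side left to right until a non-nullable symbol is reached.

FIRST sets of the other non-terminals involved (by the same procedure, iterated to a fixed point):
  FIRST(D) = { '/', 'g', ε }

From X → X g (:
  - X is the symbol being defined: contributes nothing new
    X is nullable, so continue to the next symbol
  - g is a terminal: add 'g' and stop
From X → D / g:
  - D is a non-terminal: add FIRST(D) \ {ε} = { '/', 'g' }
    D is nullable, so continue to the next symbol
  - '/' is a terminal: add '/' and stop
From X → ε:
  - ε-production, so ε ∈ FIRST(X)

Collecting: FIRST(X) = { '/', 'g', ε }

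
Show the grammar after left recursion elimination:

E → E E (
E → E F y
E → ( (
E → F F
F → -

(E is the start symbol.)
E → ( ( E'
E → F F E'
E' → E ( E'
E' → F y E'
E' → ε
F → -

E is directly left-recursive. The standard transformation for
  A → A α₁ | ... | A α_m | β₁ | ... | β_n
is
  A  → β₁ A' | ... | β_n A'
  A' → α₁ A' | ... | α_m A' | ε

E → ( ( becomes E → ( ( E'
E → F F becomes E → F F E'
E → E E ( becomes E' → E ( E'
E → E F y becomes E' → F y E'
Add E' → ε

Productions for other non-terminals are unchanged:
  F → -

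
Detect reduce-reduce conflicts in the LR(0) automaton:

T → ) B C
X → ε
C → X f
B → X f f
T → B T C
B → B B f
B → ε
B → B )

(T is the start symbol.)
Yes — I0: [B → .] vs [X → .]; I1: [B → .] vs [X → .]; I2: [B → .] vs [X → .]; I7: [B → .] vs [B → B ) .]; I8: [B → .] vs [X → .]; I14: [B → .] vs [X → .]; I16: [B → .] vs [X → .]

A reduce-reduce conflict occurs when an LR(0) state has two complete items [A → α .] and [B → β .] — both call for a reduction, and with no lookahead the parser cannot choose between them.

Augment with T' → T and build the canonical LR(0) collection (I0 = CLOSURE({[T' → . T]}), then GOTO on every symbol after a dot until no new states appear). It has 20 states:
  I0: { [B → . B )], [B → . B B f], [B → . X f f], [B → .], [T → . ) B C], [T → . B T C], [T' → . T], [X → .] }  — shift, 2 reduces
  I1: { [B → . B )], [B → . B B f], [B → . X f f], [B → .], [T → ) . B C], [X → .] }  — 2 reduces
  I2: { [B → . B )], [B → . B B f], [B → . X f f], [B → .], [B → B . )], [B → B . B f], [T → . ) B C], [T → . B T C], [T → B . T C], [X → .] }  — shift, 2 reduces
  I3: { [T' → T .] }  — accept
  I4: { [B → X . f f] }  — shift
  I5: { [B → X f . f] }  — shift
  I6: { [B → X f f .] }  — reduce
  I7: { [B → . B )], [B → . B B f], [B → . X f f], [B → .], [B → B ) .], [T → ) . B C], [X → .] }  — 3 reduces
  I8: { [B → . B )], [B → . B B f], [B → . X f f], [B → .], [B → B . )], [B → B . B f], [B → B B . f], [T → . ) B C], [T → . B T C], [T → B . T C], [X → .] }  — shift, 2 reduces
  I9: { [C → . X f], [T → B T . C], [X → .] }  — reduce
  I10: { [T → B T C .] }  — reduce
  I11: { [C → X . f] }  — shift
  I12: { [C → X f .] }  — reduce
  I13: { [B → B B f .] }  — reduce
  I14: { [B → . B )], [B → . B B f], [B → . X f f], [B → .], [B → B . )], [B → B . B f], [C → . X f], [T → ) B . C], [X → .] }  — shift, 2 reduces
  I15: { [B → B ) .] }  — reduce
  I16: { [B → . B )], [B → . B B f], [B → . X f f], [B → .], [B → B . )], [B → B . B f], [B → B B . f], [X → .] }  — shift, 2 reduces
  I17: { [T → ) B C .] }  — reduce
  I18: { [B → X . f f], [C → X . f] }  — shift
  I19: { [B → X f . f], [C → X f .] }  — shift, reduce

I0 contains complete items [B → .], [X → .] — reduce-reduce conflict.
I1 contains complete items [B → .], [X → .] — reduce-reduce conflict.
I2 contains complete items [B → .], [X → .] — reduce-reduce conflict.
I7 contains complete items [B → .], [B → B ) .], [X → .] — reduce-reduce conflict.
I8 contains complete items [B → .], [X → .] — reduce-reduce conflict.
I14 contains complete items [B → .], [X → .] — reduce-reduce conflict.
I16 contains complete items [B → .], [X → .] — reduce-reduce conflict.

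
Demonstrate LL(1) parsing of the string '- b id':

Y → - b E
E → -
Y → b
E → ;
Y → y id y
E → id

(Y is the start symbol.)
LL(1) parsing maintains a stack (initially the start symbol over $) and the input. At each step: if the stack top is a terminal, match it against the current input token; if it is a non-terminal N, replace it with the RHS of M[N, lookahead] (the unique production whose predict set contains the lookahead).

Stack is shown with the top on the left.

Stack    Input     Action
-------------------------
Y $      - b id $  output Y → - b E
- b E $  - b id $  match '-'
b E $    b id $    match 'b'
E $      id $      output E → id
id $     id $      match 'id'
$        $         accept

The string is accepted.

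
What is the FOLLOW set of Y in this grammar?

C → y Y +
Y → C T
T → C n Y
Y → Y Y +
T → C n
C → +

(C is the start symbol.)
To compute FOLLOW(Y), find every occurrence of Y on a right-hand side N → α Y β: add FIRST(β) \ {ε}, and if β is empty or nullable also add FOLLOW(N). Iterate to a fixed point.

In C → y Y +: Y is followed by '+', add FIRST('+') \ {ε} = { '+' }
In T → C n Y: Y is at the end, add FOLLOW(T)
In Y → Y Y +: Y is followed by Y '+', add FIRST(Y '+') \ {ε} = { '+', 'y' }
In Y → Y Y +: Y is followed by '+', add FIRST('+') \ {ε} = { '+' }

The FOLLOW sets referred to above (computed the same way, to a fixed point):
  FOLLOW(T) = { '+', 'y' }

Taking the union: FOLLOW(Y) = { '+', 'y' }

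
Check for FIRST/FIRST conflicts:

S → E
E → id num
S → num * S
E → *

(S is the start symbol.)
No FIRST/FIRST conflicts.

A FIRST/FIRST conflict occurs when two productions N → α and N → β for the same non-terminal have FIRST(α) ∩ FIRST(β) ≠ ∅ (with ε ∈ FIRST of a nullable right-hand side, so two nullable alternatives also conflict).

FIRST sets of the non-terminals at (or reachable through a nullable prefix from) the front of some alternative:
  FIRST(E) = { '*', 'id' }

Productions for S:
  S → E: FIRST = { '*', 'id' }
  S → num * S: FIRST = { 'num' }
Productions for E:
  E → id num: FIRST = { 'id' }
  E → *: FIRST = { '*' }

All alternatives of each non-terminal have pairwise disjoint FIRST sets.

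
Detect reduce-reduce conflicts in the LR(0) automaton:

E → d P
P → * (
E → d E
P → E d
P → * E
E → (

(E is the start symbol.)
Yes — I8: [E → ( .] vs [P → * ( .]

A reduce-reduce conflict occurs when an LR(0) state has two complete items [A → α .] and [B → β .] — both call for a reduction, and with no lookahead the parser cannot choose between them.

Augment with E' → E and build the canonical LR(0) collection (I0 = CLOSURE({[E' → . E]}), then GOTO on every symbol after a dot until no new states appear). It has 10 states:
  I0: { [E → . (], [E → . d E], [E → . d P], [E' → . E] }  — shift
  I1: { [E → ( .] }  — reduce
  I2: { [E' → E .] }  — accept
  I3: { [E → . (], [E → . d E], [E → . d P], [E → d . E], [E → d . P], [P → . * (], [P → . * E], [P → . E d] }  — shift
  I4: { [E → . (], [E → . d E], [E → . d P], [P → * . (], [P → * . E] }  — shift
  I5: { [E → d E .], [P → E . d] }  — shift, reduce
  I6: { [E → d P .] }  — reduce
  I7: { [P → E d .] }  — reduce
  I8: { [E → ( .], [P → * ( .] }  — 2 reduces
  I9: { [P → * E .] }  — reduce

I8 contains complete items [E → ( .], [P → * ( .] — reduce-reduce conflict.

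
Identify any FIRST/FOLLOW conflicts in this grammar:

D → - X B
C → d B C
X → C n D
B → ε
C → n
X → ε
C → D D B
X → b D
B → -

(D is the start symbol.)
Nullable non-terminals: B, X.
FIRST sets used below: FIRST(C) = { '-', 'd', 'n' }

B: nullable alternative(s) B → ε; FOLLOW(B) = { $, '-', 'd', 'n' }
  B → ε: FIRST \ {ε} = { } — this is the only nullable alternative, skip
  B → -: FIRST \ {ε} = { '-' } — overlaps FOLLOW(B) on { '-' }: CONFLICT

X: nullable alternative(s) X → ε; FOLLOW(X) = { $, '-', 'n' }
  X → C n D: FIRST \ {ε} = { '-', 'd', 'n' } — overlaps FOLLOW(X) on { '-', 'n' }: CONFLICT
  X → ε: FIRST \ {ε} = { } — this is the only nullable alternative, skip
  X → b D: FIRST \ {ε} = { 'b' } — disjoint from FOLLOW(X)

C, D have no nullable alternative, so no FIRST/FOLLOW check is needed there.

So the grammar has 2 FIRST/FOLLOW conflicts (marked CONFLICT above).

Answer: Yes. X → C n D with FOLLOW(X) on { '-', 'n' }; B → '-' with FOLLOW(B) on { '-' }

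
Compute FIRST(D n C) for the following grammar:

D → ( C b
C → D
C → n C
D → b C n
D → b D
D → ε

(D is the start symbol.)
{ '(', 'b', 'n' }

FIRST sets of the non-terminals involved (from the grammar, by fixed-point iteration):
  FIRST(D) = { '(', 'b', ε }

To compute FIRST(D n C), process the symbols left to right:
Symbol D is a non-terminal. Add FIRST(D) \ {ε} = { '(', 'b' }
D is nullable (ε ∈ FIRST(D)), continue to the next symbol.
Symbol n is a terminal. Add 'n' and stop.
FIRST(D n C) = { '(', 'b', 'n' }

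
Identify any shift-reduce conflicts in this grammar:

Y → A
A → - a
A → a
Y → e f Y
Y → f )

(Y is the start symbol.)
A shift-reduce conflict occurs when an LR(0) state has both:
  - a complete (reduce) item [A → α .] (dot at the end), and
  - a shift item [B → β . c γ] (dot before a terminal).

Augment with Y' → Y and build the canonical LR(0) collection (I0 = CLOSURE({[Y' → . Y]}), then GOTO on every symbol after a dot until no new states appear). It has 11 states:
  I0: { [A → . - a], [A → . a], [Y → . A], [Y → . e f Y], [Y → . f )], [Y' → . Y] }  — shift
  I1: { [A → - . a] }  — shift
  I2: { [Y → A .] }  — reduce
  I3: { [Y' → Y .] }  — accept
  I4: { [A → a .] }  — reduce
  I5: { [Y → e . f Y] }  — shift
  I6: { [Y → f . )] }  — shift
  I7: { [Y → f ) .] }  — reduce
  I8: { [A → . - a], [A → . a], [Y → . A], [Y → . e f Y], [Y → . f )], [Y → e f . Y] }  — shift
  I9: { [Y → e f Y .] }  — reduce
  I10: { [A → - a .] }  — reduce

No state contains both a complete item and a shift item.

Answer: No shift-reduce conflicts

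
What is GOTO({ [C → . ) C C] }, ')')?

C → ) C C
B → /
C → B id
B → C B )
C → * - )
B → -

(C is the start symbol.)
GOTO(I, ')') = CLOSURE({ [A → αX.β] : [A → α.Xβ] ∈ I, X = ')' })

Items with dot before ')', with the dot advanced:
  [C → . ) C C] → [C → ) . C C]
Closure of the advanced items:
  [C → ) . C C] has the dot before C: add [C → . ) C C], [C → . B id], [C → . * - )]
  [C → . B id] has the dot before B: add [B → . /], [B → . C B )], [B → . -]

GOTO = { [B → . -], [B → . /], [B → . C B )], [C → ) . C C], [C → . ) C C], [C → . * - )], [C → . B id] }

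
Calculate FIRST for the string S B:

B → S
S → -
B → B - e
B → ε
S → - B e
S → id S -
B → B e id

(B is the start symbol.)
FIRST sets of the non-terminals involved (from the grammar, by fixed-point iteration):
  FIRST(S) = { '-', 'id' }

To compute FIRST(S B), process the symbols left to right:
Symbol S is a non-terminal. Add FIRST(S) \ {ε} = { '-', 'id' }
S is not nullable (ε ∉ FIRST(S)), so stop here.
FIRST(S B) = { '-', 'id' }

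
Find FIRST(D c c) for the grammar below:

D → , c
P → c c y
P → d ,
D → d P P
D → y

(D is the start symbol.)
{ ',', 'd', 'y' }

FIRST sets of the non-terminals involved (from the grammar, by fixed-point iteration):
  FIRST(D) = { ',', 'd', 'y' }

To compute FIRST(D c c), process the symbols left to right:
Symbol D is a non-terminal. Add FIRST(D) \ {ε} = { ',', 'd', 'y' }
D is not nullable (ε ∉ FIRST(D)), so stop here.
FIRST(D c c) = { ',', 'd', 'y' }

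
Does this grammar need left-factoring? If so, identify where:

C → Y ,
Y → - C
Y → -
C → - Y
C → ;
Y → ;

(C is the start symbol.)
Left-factoring is needed when two productions for the same non-terminal
share a common prefix on the right-hand side.

Productions for C:
  C → Y ,
  C → - Y
  C → ;
Productions for Y:
  Y → - C
  Y → -
  Y → ;

Found common prefix '-' in productions for Y

Answer: Yes, Y has productions with common prefix '-'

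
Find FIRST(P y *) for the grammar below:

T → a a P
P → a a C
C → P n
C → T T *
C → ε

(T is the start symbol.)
FIRST sets of the non-terminals involved (from the grammar, by fixed-point iteration):
  FIRST(P) = { 'a' }

To compute FIRST(P y *), process the symbols left to right:
Symbol P is a non-terminal. Add FIRST(P) \ {ε} = { 'a' }
P is not nullable (ε ∉ FIRST(P)), so stop here.
FIRST(P y *) = { 'a' }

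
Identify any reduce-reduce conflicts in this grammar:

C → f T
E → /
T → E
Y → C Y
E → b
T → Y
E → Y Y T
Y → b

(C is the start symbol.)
Yes — I8: [E → b .] vs [Y → b .]

A reduce-reduce conflict occurs when an LR(0) state has two complete items [A → α .] and [B → β .] — both call for a reduction, and with no lookahead the parser cannot choose between them.

Augment with C' → C and build the canonical LR(0) collection (I0 = CLOSURE({[C' → . C]}), then GOTO on every symbol after a dot until no new states appear). It has 13 states:
  I0: { [C → . f T], [C' → . C] }  — shift
  I1: { [C' → C .] }  — accept
  I2: { [C → . f T], [C → f . T], [E → . /], [E → . Y Y T], [E → . b], [T → . E], [T → . Y], [Y → . C Y], [Y → . b] }  — shift
  I3: { [E → / .] }  — reduce
  I4: { [C → . f T], [Y → . C Y], [Y → . b], [Y → C . Y] }  — shift
  I5: { [T → E .] }  — reduce
  I6: { [C → f T .] }  — reduce
  I7: { [C → . f T], [E → Y . Y T], [T → Y .], [Y → . C Y], [Y → . b] }  — shift, reduce
  I8: { [E → b .], [Y → b .] }  — 2 reduces
  I9: { [C → . f T], [E → . /], [E → . Y Y T], [E → . b], [E → Y Y . T], [T → . E], [T → . Y], [Y → . C Y], [Y → . b] }  — shift
  I10: { [Y → b .] }  — reduce
  I11: { [E → Y Y T .] }  — reduce
  I12: { [Y → C Y .] }  — reduce

I8 contains complete items [E → b .], [Y → b .] — reduce-reduce conflict.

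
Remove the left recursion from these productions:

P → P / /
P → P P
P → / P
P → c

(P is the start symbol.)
P is directly left-recursive. The standard transformation for
  A → A α₁ | ... | A α_m | β₁ | ... | β_n
is
  A  → β₁ A' | ... | β_n A'
  A' → α₁ A' | ... | α_m A' | ε

P → / P becomes P → / P P'
P → c becomes P → c P'
P → P / / becomes P' → / / P'
P → P P becomes P' → P P'
Add P' → ε

Resulting grammar:
P → / P P'
P → c P'
P' → / / P'
P' → P P'
P' → ε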